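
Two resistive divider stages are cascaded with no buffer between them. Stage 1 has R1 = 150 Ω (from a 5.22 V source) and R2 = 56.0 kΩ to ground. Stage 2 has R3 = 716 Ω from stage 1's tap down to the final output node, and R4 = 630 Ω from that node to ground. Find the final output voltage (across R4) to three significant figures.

V_out ≈ 2.19 V

Stage 2 presents R3+R4 = 1346 Ω as a load on stage 1's tap.
Stage 1's lower leg becomes R2‖(R3+R4) = 1314 Ω, so V_mid = 5.22 × 1314/1464 = 4.685 V.
Stage 2 is itself unloaded: V_out = V_mid × R4/(R3+R4) = 4.685 × 630/1346 = 2.19 V.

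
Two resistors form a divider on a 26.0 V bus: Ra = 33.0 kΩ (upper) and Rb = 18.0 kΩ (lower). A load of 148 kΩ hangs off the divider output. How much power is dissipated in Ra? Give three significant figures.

P ≈ 9.27 mW

Total resistance from the source is Ra + (Rb‖R_L) = 49.05 kΩ, so I = 26.0/49.05 kΩ = 0.5301 mA.
P = I²·Ra = (0.5301 mA)² × 33.0 kΩ = 9.27 mW.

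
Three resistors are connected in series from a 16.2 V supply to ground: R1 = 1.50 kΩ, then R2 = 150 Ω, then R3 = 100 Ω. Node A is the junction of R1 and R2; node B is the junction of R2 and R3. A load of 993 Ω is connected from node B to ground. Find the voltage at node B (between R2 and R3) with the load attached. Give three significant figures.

At node B, R3 is in parallel with the load: R3‖R_L = 90.85 Ω.
Below node A the resistance is R2 + (R3‖R_L) = 240.9 Ω, so V_A = 16.2 × 240.9/1741 = 2.241 V.
Then V_B = V_A × (R3‖R_L)/(R2 + R3‖R_L) = 2.241 × 90.85/240.9 = 0.845 V.

V ≈ 0.845 V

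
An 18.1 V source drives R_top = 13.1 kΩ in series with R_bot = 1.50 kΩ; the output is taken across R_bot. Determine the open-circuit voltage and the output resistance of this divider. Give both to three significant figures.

V_th is the open-circuit tap voltage: 18.1 × 1.50/(13.1 + 1.50) = 1.86 V.
With the supply zeroed, R_top and R_bot appear in parallel from the tap: R_th = R_top‖R_bot = (13.1 × 1.50)/14.60 = 1.35 kΩ.

V_th = 1.86 V, R_th = 1.35 kΩ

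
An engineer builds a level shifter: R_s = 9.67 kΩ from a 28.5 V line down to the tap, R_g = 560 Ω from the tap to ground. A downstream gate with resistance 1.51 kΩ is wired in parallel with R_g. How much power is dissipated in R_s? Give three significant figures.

Total resistance from the source is R_s + (R_g‖R_L) = 10080 Ω, so I = 28.5/10080 Ω = 2.828 mA.
P = I²·R_s = (2.828 mA)² × 9.67 kΩ = 77.3 mW.

P ≈ 77.3 mW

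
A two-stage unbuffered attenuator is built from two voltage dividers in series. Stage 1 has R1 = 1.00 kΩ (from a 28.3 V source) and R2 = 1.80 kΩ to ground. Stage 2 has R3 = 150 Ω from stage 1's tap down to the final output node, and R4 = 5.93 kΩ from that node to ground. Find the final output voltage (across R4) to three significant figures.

Stage 2 presents R3+R4 = 6080 Ω as a load on stage 1's tap.
Stage 1's lower leg becomes R2‖(R3+R4) = 1389 Ω, so V_mid = 28.3 × 1389/2389 = 16.45 V.
Stage 2 is itself unloaded: V_out = V_mid × R4/(R3+R4) = 16.45 × 5930/6080 = 16.0 V.

V_out ≈ 16.0 V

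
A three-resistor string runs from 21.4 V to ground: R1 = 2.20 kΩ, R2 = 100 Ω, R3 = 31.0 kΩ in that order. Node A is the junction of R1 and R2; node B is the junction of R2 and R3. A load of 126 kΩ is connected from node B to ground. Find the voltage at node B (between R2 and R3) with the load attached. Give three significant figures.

At node B, R3 is in parallel with the load: R3‖R_L = 24880 Ω.
Below node A the resistance is R2 + (R3‖R_L) = 24980 Ω, so V_A = 21.4 × 24980/27180 = 19.67 V.
Then V_B = V_A × (R3‖R_L)/(R2 + R3‖R_L) = 19.67 × 24880/24980 = 19.6 V.

V ≈ 19.6 V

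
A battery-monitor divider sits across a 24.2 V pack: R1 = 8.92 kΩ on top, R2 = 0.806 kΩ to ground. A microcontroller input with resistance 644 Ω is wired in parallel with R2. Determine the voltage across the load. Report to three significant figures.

V_out ≈ 0.934 V

The load sits in parallel with R2: R2‖R_L = (806 × 644) / (806 + 644) = 358.0 Ω.
V_out = 24.2 × 358.0 / (8920 + 358.0) = 24.2 × 358.0/9278 = 0.934 V.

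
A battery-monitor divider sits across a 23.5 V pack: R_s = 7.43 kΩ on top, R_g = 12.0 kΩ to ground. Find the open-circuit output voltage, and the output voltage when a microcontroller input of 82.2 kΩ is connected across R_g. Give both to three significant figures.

Open-circuit: V = 23.5 × 12.0/(7.43 + 12.0) = 14.5 V.
With the load, R_g becomes R_g‖R_L = 10.47 kΩ, so V = 23.5 × 10.47/17.90 = 13.7 V.

Unloaded: 14.5 V; loaded: 13.7 V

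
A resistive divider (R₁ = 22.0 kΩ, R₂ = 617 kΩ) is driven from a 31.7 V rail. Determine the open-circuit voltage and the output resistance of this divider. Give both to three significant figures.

V_th = 30.6 V, R_th = 21.2 kΩ

V_th is the open-circuit tap voltage: 31.7 × 617/(22.0 + 617) = 30.6 V.
With the supply zeroed, R₁ and R₂ appear in parallel from the tap: R_th = R₁‖R₂ = (22.0 × 617)/639.0 = 21.2 kΩ.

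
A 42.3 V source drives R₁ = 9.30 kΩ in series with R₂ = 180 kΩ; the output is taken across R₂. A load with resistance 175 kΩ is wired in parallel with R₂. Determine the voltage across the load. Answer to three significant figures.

The load sits in parallel with R₂: R₂‖R_L = (180 × 175) / (180 + 175) = 88.73 kΩ.
V_out = 42.3 × 88.73 / (9.30 + 88.73) = 42.3 × 88.73/98.03 = 38.3 V.
(Unloaded it would have been 40.2 V.)

V_out ≈ 38.3 V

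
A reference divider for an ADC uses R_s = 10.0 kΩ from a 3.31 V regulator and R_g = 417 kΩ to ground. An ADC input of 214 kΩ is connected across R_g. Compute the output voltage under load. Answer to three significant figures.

The load sits in parallel with R_g: R_g‖R_L = (417 × 214) / (417 + 214) = 141.4 kΩ.
V_out = 3.31 × 141.4 / (10.0 + 141.4) = 3.31 × 141.4/151.4 = 3.09 V.

V_out ≈ 3.09 V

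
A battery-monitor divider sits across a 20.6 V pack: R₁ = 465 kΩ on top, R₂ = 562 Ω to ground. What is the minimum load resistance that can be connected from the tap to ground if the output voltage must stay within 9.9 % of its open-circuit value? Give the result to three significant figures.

R_L(min) ≈ 5.11 kΩ

Output resistance R_th = R₁‖R₂ = (465000 × 562)/465600 = 561.3 Ω.
The fractional drop is R_th/(R_th + R_L); requiring this ≤ 0.0990 gives R_L ≥ R_th(1/0.0990 − 1) = 561.3 × 9.101 = 5.11 kΩ.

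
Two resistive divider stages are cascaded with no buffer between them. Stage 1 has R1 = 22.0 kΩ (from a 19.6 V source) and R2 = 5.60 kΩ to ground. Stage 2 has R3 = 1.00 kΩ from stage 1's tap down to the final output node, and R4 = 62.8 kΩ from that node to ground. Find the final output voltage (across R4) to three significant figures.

Stage 2 presents R3+R4 = 63.80 kΩ as a load on stage 1's tap.
Stage 1's lower leg becomes R2‖(R3+R4) = 5.148 kΩ, so V_mid = 19.6 × 5.148/27.15 = 3.717 V.
Stage 2 is itself unloaded: V_out = V_mid × R4/(R3+R4) = 3.717 × 62.8/63.80 = 3.66 V.

V_out ≈ 3.66 V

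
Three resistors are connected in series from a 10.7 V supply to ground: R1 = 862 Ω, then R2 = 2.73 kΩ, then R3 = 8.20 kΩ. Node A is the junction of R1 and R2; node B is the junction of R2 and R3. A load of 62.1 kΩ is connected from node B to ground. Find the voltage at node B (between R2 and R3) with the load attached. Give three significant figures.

V ≈ 7.15 V

At node B, R3 is in parallel with the load: R3‖R_L = 7244 Ω.
Below node A the resistance is R2 + (R3‖R_L) = 9974 Ω, so V_A = 10.7 × 9974/10840 = 9.849 V.
Then V_B = V_A × (R3‖R_L)/(R2 + R3‖R_L) = 9.849 × 7244/9974 = 7.15 V.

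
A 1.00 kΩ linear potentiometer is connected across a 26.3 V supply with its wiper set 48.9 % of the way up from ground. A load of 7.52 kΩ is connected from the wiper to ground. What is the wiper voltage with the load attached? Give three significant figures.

V ≈ 12.4 V

The wiper splits the pot into (1−α)R = 511.0 Ω above and αR = 489.0 Ω below.
Lower section ‖ load = 459.1 Ω.
V_wiper = 26.3 × 459.1/(511.0 + 459.1) = 12.4 V.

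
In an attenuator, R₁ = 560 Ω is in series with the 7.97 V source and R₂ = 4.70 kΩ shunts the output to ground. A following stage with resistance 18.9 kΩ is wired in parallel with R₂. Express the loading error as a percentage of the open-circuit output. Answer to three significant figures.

The divider's output (Thévenin) resistance is R₁‖R₂ = 500.4 Ω.
Fractional drop under load = R_th/(R_th + R_L) = 500.4 / (500.4 + 18900) = 0.02579.
So the output falls by 2.58 %.

2.58 %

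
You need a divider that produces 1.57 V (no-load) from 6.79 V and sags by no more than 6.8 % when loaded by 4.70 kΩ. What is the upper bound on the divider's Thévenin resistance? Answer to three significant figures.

R_th ≤ 343 Ω

Loading drop = R_th/(R_th + R_L) ≤ 0.0680, so R_th ≤ R_L · ε/(1−ε) = 4.70 kΩ × 0.0680/0.9320 = 343 Ω.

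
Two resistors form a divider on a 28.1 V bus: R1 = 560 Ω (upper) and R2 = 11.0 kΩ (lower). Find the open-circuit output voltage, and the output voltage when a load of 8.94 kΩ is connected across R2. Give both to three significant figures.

Open-circuit: V = 28.1 × 11000/(560 + 11000) = 26.7 V.
With the load, R2 becomes R2‖R_L = 4932 Ω, so V = 28.1 × 4932/5492 = 25.2 V.

Unloaded: 26.7 V; loaded: 25.2 V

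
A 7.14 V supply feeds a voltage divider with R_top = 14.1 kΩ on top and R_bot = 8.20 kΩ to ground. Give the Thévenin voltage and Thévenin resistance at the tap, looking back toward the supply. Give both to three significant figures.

V_th is the open-circuit tap voltage: 7.14 × 8.20/(14.1 + 8.20) = 2.63 V.
With the supply zeroed, R_top and R_bot appear in parallel from the tap: R_th = R_top‖R_bot = (14.1 × 8.20)/22.30 = 5.18 kΩ.

V_th = 2.63 V, R_th = 5.18 kΩ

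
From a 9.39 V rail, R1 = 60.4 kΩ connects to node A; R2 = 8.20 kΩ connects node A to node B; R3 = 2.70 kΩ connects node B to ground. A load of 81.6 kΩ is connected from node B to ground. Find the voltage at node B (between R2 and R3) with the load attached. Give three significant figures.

V ≈ 0.345 V

At node B, R3 is in parallel with the load: R3‖R_L = 2.614 kΩ.
Below node A the resistance is R2 + (R3‖R_L) = 10.81 kΩ, so V_A = 9.39 × 10.81/71.21 = 1.426 V.
Then V_B = V_A × (R3‖R_L)/(R2 + R3‖R_L) = 1.426 × 2.614/10.81 = 0.345 V.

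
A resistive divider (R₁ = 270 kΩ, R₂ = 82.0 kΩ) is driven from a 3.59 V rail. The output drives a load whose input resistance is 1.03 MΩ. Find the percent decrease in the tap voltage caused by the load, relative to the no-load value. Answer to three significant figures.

The divider's output (Thévenin) resistance is R₁‖R₂ = 62.90 kΩ.
Fractional drop under load = R_th/(R_th + R_L) = 62.90 / (62.90 + 1030) = 0.05755.
So the output falls by 5.76 %.

5.76 %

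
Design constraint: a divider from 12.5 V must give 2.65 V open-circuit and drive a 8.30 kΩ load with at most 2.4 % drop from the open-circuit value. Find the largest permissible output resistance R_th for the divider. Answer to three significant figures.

R_th ≤ 204 Ω

Loading drop = R_th/(R_th + R_L) ≤ 0.0240, so R_th ≤ R_L · ε/(1−ε) = 8.30 kΩ × 0.0240/0.9760 = 204 Ω.
(Any R1, R2 with R2/(R1+R2) = 0.212 and R1‖R2 ≤ 204 Ω will meet the spec.)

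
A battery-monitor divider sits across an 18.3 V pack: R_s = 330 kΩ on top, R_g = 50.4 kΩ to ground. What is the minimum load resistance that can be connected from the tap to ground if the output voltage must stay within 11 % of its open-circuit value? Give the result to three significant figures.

Output resistance R_th = R_s‖R_g = (330 × 50.4)/380.4 = 43.72 kΩ.
The fractional drop is R_th/(R_th + R_L); requiring this ≤ 0.110 gives R_L ≥ R_th(1/0.110 − 1) = 43.72 × 8.091 = 354 kΩ.

R_L(min) ≈ 354 kΩ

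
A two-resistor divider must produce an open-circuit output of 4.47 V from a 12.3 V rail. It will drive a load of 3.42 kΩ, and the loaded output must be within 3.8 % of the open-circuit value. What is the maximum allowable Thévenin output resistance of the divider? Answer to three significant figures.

Loading drop = R_th/(R_th + R_L) ≤ 0.0380, so R_th ≤ R_L · ε/(1−ε) = 3.42 kΩ × 0.0380/0.9620 = 135 Ω.
(Any R1, R2 with R2/(R1+R2) = 0.363 and R1‖R2 ≤ 135 Ω will meet the spec.)

R_th ≤ 135 Ω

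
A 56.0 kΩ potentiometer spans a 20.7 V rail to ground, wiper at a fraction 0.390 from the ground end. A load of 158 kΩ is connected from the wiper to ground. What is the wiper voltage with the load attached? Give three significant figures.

V ≈ 7.45 V

The wiper splits the pot into (1−α)R = 34.16 kΩ above and αR = 21.84 kΩ below.
Lower section ‖ load = 19.19 kΩ.
V_wiper = 20.7 × 19.19/(34.16 + 19.19) = 7.45 V.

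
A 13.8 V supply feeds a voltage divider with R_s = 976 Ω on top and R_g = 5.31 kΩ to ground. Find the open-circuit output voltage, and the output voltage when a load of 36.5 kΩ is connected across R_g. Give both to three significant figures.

Unloaded: 11.7 V; loaded: 11.4 V

Open-circuit: V = 13.8 × 5310/(976 + 5310) = 11.7 V.
With the load, R_g becomes R_g‖R_L = 4636 Ω, so V = 13.8 × 4636/5612 = 11.4 V.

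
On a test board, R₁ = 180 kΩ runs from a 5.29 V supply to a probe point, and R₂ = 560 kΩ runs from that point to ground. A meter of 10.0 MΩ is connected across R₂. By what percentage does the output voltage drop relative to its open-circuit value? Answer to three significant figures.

1.34 %

The divider's output (Thévenin) resistance is R₁‖R₂ = 136.2 kΩ.
Fractional drop under load = R_th/(R_th + R_L) = 136.2 / (136.2 + 10000) = 0.01344.
So the output falls by 1.34 %.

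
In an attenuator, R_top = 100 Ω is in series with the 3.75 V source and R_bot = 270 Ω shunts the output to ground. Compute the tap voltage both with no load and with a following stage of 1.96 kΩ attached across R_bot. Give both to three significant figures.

Open-circuit: V = 3.75 × 270/(100 + 270) = 2.74 V.
With the load, R_bot becomes R_bot‖R_L = 237.3 Ω, so V = 3.75 × 237.3/337.3 = 2.64 V.

Unloaded: 2.74 V; loaded: 2.64 V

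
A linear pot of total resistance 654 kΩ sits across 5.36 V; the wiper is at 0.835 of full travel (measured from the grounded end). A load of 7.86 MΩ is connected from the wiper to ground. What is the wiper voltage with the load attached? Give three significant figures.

The wiper splits the pot into (1−α)R = 107.9 kΩ above and αR = 546.1 kΩ below.
Lower section ‖ load = 510.6 kΩ.
V_wiper = 5.36 × 510.6/(107.9 + 510.6) = 4.42 V.

V ≈ 4.42 V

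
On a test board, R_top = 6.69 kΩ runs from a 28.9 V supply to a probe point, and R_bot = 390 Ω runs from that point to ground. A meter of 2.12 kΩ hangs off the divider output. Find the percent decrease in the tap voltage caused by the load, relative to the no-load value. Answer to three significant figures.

14.8 %

The divider's output (Thévenin) resistance is R_top‖R_bot = 368.5 Ω.
Fractional drop under load = R_th/(R_th + R_L) = 368.5 / (368.5 + 2120) = 0.1481.
So the output falls by 14.8 %.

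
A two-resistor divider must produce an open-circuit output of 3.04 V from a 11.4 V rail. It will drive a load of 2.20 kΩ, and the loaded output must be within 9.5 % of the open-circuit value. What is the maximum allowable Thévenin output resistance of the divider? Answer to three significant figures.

Loading drop = R_th/(R_th + R_L) ≤ 0.0950, so R_th ≤ R_L · ε/(1−ε) = 2.20 kΩ × 0.0950/0.9050 = 231 Ω.
(Any R1, R2 with R2/(R1+R2) = 0.267 and R1‖R2 ≤ 231 Ω will meet the spec.)

R_th ≤ 231 Ω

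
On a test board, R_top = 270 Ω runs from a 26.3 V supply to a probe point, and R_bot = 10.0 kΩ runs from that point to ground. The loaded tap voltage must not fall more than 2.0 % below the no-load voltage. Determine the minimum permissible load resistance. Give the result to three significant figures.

Output resistance R_th = R_top‖R_bot = (270 × 10000)/10270 = 262.9 Ω.
The fractional drop is R_th/(R_th + R_L); requiring this ≤ 0.0200 gives R_L ≥ R_th(1/0.0200 − 1) = 262.9 × 49.00 = 12.9 kΩ.

R_L(min) ≈ 12.9 kΩ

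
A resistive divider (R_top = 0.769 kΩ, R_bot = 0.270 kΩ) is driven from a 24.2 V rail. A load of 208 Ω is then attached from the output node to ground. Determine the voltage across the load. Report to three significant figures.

V_out ≈ 3.21 V

The load sits in parallel with R_bot: R_bot‖R_L = (270 × 208) / (270 + 208) = 117.5 Ω.
V_out = 24.2 × 117.5 / (769 + 117.5) = 24.2 × 117.5/886.5 = 3.21 V.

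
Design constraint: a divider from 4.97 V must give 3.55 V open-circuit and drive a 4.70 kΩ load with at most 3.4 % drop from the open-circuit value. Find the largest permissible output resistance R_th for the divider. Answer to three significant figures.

R_th ≤ 165 Ω

Loading drop = R_th/(R_th + R_L) ≤ 0.0340, so R_th ≤ R_L · ε/(1−ε) = 4.70 kΩ × 0.0340/0.9660 = 165 Ω.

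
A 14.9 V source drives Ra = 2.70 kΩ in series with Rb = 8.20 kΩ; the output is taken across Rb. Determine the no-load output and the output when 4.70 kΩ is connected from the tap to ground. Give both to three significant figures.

Unloaded: 11.2 V; loaded: 7.83 V

Open-circuit: V = 14.9 × 8.20/(2.70 + 8.20) = 11.2 V.
With the load, Rb becomes Rb‖R_L = 2.988 kΩ, so V = 14.9 × 2.988/5.688 = 7.83 V.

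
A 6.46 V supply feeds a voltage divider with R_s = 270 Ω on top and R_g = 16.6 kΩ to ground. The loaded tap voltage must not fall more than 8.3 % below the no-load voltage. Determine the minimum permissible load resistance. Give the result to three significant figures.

Output resistance R_th = R_s‖R_g = (270 × 16600)/16870 = 265.7 Ω.
The fractional drop is R_th/(R_th + R_L); requiring this ≤ 0.0830 gives R_L ≥ R_th(1/0.0830 − 1) = 265.7 × 11.05 = 2.94 kΩ.

R_L(min) ≈ 2.94 kΩ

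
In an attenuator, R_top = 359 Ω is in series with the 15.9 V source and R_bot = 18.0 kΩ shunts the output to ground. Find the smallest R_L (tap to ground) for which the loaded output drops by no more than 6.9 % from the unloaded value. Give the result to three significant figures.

R_L(min) ≈ 4.75 kΩ

Output resistance R_th = R_top‖R_bot = (359 × 18000)/18360 = 352.0 Ω.
The fractional drop is R_th/(R_th + R_L); requiring this ≤ 0.0690 gives R_L ≥ R_th(1/0.0690 − 1) = 352.0 × 13.49 = 4.75 kΩ.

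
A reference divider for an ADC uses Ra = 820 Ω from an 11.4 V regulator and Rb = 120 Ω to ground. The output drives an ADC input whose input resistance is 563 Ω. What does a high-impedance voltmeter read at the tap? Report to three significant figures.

V_out ≈ 1.23 V

The load sits in parallel with Rb: Rb‖R_L = (120 × 563) / (120 + 563) = 98.92 Ω.
V_out = 11.4 × 98.92 / (820 + 98.92) = 11.4 × 98.92/918.9 = 1.23 V.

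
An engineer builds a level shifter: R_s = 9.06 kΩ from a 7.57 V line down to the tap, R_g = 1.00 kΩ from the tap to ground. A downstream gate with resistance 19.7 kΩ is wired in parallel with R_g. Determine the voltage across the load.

V_out ≈ 0.720 V

The load sits in parallel with R_g: R_g‖R_L = (1.00 × 19.7) / (1.00 + 19.7) = 0.9517 kΩ.
V_out = 7.57 × 0.9517 / (9.06 + 0.9517) = 7.57 × 0.9517/10.01 = 0.720 V.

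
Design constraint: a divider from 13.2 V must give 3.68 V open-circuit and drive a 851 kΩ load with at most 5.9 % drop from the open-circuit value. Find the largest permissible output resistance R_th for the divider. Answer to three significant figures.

R_th ≤ 53.4 kΩ

Loading drop = R_th/(R_th + R_L) ≤ 0.0590, so R_th ≤ R_L · ε/(1−ε) = 851 kΩ × 0.0590/0.9410 = 53.4 kΩ.
(Any R1, R2 with R2/(R1+R2) = 0.279 and R1‖R2 ≤ 53.4 kΩ will meet the spec.)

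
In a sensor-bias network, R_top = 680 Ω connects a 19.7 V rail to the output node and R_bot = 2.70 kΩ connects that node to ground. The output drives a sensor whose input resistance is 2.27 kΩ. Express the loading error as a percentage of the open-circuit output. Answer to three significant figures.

19.3 %

The divider's output (Thévenin) resistance is R_top‖R_bot = 543.2 Ω.
Fractional drop under load = R_th/(R_th + R_L) = 543.2 / (543.2 + 2270) = 0.1931.
So the output falls by 19.3 %.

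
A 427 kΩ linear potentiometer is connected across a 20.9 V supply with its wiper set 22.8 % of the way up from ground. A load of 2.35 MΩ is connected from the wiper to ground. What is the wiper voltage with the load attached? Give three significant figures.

The wiper splits the pot into (1−α)R = 329.6 kΩ above and αR = 97.36 kΩ below.
Lower section ‖ load = 93.48 kΩ.
V_wiper = 20.9 × 93.48/(329.6 + 93.48) = 4.62 V.

V ≈ 4.62 V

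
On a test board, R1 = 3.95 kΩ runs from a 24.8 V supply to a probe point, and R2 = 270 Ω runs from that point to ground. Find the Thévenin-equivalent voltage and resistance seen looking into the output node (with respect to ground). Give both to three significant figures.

V_th = 1.59 V, R_th = 253 Ω

V_th is the open-circuit tap voltage: 24.8 × 270/(3950 + 270) = 1.59 V.
With the supply zeroed, R1 and R2 appear in parallel from the tap: R_th = R1‖R2 = (3950 × 270)/4220 = 253 Ω.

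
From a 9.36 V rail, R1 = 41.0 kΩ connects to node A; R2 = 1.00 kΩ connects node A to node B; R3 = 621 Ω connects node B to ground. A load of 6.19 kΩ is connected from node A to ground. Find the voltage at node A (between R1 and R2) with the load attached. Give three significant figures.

Below node A the series string R2+R3 = 1621 Ω sits in parallel with the 6190 Ω load: 1285 Ω.
V_A = 9.36 × 1285/(41000 + 1285) = 0.284 V.

V ≈ 0.284 V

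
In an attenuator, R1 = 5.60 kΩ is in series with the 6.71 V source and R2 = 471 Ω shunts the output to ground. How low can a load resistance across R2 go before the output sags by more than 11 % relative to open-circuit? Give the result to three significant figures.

Output resistance R_th = R1‖R2 = (5600 × 471)/6071 = 434.5 Ω.
The fractional drop is R_th/(R_th + R_L); requiring this ≤ 0.110 gives R_L ≥ R_th(1/0.110 − 1) = 434.5 × 8.091 = 3.52 kΩ.

R_L(min) ≈ 3.52 kΩ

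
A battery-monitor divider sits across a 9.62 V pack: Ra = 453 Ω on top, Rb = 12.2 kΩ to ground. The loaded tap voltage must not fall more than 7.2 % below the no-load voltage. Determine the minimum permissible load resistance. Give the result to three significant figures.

R_L(min) ≈ 5.63 kΩ

Output resistance R_th = Ra‖Rb = (453 × 12200)/12650 = 436.8 Ω.
The fractional drop is R_th/(R_th + R_L); requiring this ≤ 0.0720 gives R_L ≥ R_th(1/0.0720 − 1) = 436.8 × 12.89 = 5.63 kΩ.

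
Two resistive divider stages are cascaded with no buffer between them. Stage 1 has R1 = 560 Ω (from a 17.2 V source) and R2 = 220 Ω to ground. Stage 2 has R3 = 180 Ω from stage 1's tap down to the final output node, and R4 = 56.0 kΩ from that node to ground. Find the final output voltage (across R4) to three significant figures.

Stage 2 presents R3+R4 = 56180 Ω as a load on stage 1's tap.
Stage 1's lower leg becomes R2‖(R3+R4) = 219.1 Ω, so V_mid = 17.2 × 219.1/779.1 = 4.838 V.
Stage 2 is itself unloaded: V_out = V_mid × R4/(R3+R4) = 4.838 × 56000/56180 = 4.82 V.

V_out ≈ 4.82 V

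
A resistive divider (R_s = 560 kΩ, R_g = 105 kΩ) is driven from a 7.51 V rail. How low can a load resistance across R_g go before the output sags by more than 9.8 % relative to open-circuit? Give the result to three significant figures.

R_L(min) ≈ 814 kΩ

Output resistance R_th = R_s‖R_g = (560 × 105)/665.0 = 88.42 kΩ.
The fractional drop is R_th/(R_th + R_L); requiring this ≤ 0.0980 gives R_L ≥ R_th(1/0.0980 − 1) = 88.42 × 9.204 = 814 kΩ.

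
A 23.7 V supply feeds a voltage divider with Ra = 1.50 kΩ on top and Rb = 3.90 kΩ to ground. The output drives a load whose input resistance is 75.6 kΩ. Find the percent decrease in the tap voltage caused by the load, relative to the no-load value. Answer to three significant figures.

The divider's output (Thévenin) resistance is Ra‖Rb = 1.083 kΩ.
Fractional drop under load = R_th/(R_th + R_L) = 1.083 / (1.083 + 75.6) = 0.01413.
So the output falls by 1.41 %.

1.41 %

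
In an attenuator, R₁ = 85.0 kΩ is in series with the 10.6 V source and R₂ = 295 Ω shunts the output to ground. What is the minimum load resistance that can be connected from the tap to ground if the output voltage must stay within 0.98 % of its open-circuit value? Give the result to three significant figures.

Output resistance R_th = R₁‖R₂ = (85000 × 295)/85300 = 294.0 Ω.
The fractional drop is R_th/(R_th + R_L); requiring this ≤ 0.00980 gives R_L ≥ R_th(1/0.00980 − 1) = 294.0 × 101.0 = 29.7 kΩ.

R_L(min) ≈ 29.7 kΩ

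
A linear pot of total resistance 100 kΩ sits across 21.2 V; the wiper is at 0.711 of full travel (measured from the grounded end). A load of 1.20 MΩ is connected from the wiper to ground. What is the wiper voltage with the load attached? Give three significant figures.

The wiper splits the pot into (1−α)R = 28.90 kΩ above and αR = 71.10 kΩ below.
Lower section ‖ load = 67.12 kΩ.
V_wiper = 21.2 × 67.12/(28.90 + 67.12) = 14.8 V.

V ≈ 14.8 V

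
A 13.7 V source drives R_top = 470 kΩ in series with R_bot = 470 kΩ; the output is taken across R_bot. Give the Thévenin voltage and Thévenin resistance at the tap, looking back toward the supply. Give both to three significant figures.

V_th = 6.85 V, R_th = 235 kΩ

V_th is the open-circuit tap voltage: 13.7 × 470/(470 + 470) = 6.85 V.
With the supply zeroed, R_top and R_bot appear in parallel from the tap: R_th = R_top‖R_bot = (470 × 470)/940.0 = 235 kΩ.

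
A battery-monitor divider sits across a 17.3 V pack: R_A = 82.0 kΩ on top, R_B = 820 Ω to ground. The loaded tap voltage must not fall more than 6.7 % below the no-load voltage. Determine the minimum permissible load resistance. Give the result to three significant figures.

Output resistance R_th = R_A‖R_B = (82000 × 820)/82820 = 811.9 Ω.
The fractional drop is R_th/(R_th + R_L); requiring this ≤ 0.0670 gives R_L ≥ R_th(1/0.0670 − 1) = 811.9 × 13.93 = 11.3 kΩ.

R_L(min) ≈ 11.3 kΩ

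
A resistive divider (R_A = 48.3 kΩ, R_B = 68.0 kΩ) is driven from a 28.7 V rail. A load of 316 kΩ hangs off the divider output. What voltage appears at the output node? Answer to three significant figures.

V_out ≈ 15.4 V

The load sits in parallel with R_B: R_B‖R_L = (68.0 × 316) / (68.0 + 316) = 55.96 kΩ.
V_out = 28.7 × 55.96 / (48.3 + 55.96) = 28.7 × 55.96/104.3 = 15.4 V.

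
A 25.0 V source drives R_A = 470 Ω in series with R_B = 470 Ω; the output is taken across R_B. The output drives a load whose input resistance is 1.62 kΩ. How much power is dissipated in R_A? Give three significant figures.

P ≈ 422 mW

Total resistance from the source is R_A + (R_B‖R_L) = 834.3 Ω, so I = 25.0/834.3 Ω = 29.97 mA.
P = I²·R_A = (29.97 mA)² × 470 Ω = 422 mW.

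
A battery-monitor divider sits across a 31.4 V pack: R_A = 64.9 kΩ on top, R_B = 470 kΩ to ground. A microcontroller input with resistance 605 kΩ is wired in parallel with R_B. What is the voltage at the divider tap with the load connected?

The load sits in parallel with R_B: R_B‖R_L = (470 × 605) / (470 + 605) = 264.5 kΩ.
V_out = 31.4 × 264.5 / (64.9 + 264.5) = 31.4 × 264.5/329.4 = 25.2 V.

V_out ≈ 25.2 V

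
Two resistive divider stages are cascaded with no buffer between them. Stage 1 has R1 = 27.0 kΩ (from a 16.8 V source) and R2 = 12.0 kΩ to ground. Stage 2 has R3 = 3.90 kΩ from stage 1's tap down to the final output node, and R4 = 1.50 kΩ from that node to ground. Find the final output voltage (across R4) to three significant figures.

V_out ≈ 0.566 V

Stage 2 presents R3+R4 = 5.400 kΩ as a load on stage 1's tap.
Stage 1's lower leg becomes R2‖(R3+R4) = 3.724 kΩ, so V_mid = 16.8 × 3.724/30.72 = 2.036 V.
Stage 2 is itself unloaded: V_out = V_mid × R4/(R3+R4) = 2.036 × 1.50/5.400 = 0.566 V.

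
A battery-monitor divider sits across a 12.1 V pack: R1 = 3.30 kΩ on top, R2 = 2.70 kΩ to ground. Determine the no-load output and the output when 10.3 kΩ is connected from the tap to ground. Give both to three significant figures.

Open-circuit: V = 12.1 × 2.70/(3.30 + 2.70) = 5.45 V.
With the load, R2 becomes R2‖R_L = 2.139 kΩ, so V = 12.1 × 2.139/5.439 = 4.76 V.

Unloaded: 5.45 V; loaded: 4.76 V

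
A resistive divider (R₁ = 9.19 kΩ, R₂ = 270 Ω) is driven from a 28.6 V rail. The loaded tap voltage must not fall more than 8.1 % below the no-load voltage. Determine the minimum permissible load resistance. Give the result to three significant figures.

Output resistance R_th = R₁‖R₂ = (9190 × 270)/9460 = 262.3 Ω.
The fractional drop is R_th/(R_th + R_L); requiring this ≤ 0.0810 gives R_L ≥ R_th(1/0.0810 − 1) = 262.3 × 11.35 = 2.98 kΩ.

R_L(min) ≈ 2.98 kΩ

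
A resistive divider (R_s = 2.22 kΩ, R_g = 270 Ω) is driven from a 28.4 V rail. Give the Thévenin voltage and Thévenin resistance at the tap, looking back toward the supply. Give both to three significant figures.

V_th is the open-circuit tap voltage: 28.4 × 270/(2220 + 270) = 3.08 V.
With the supply zeroed, R_s and R_g appear in parallel from the tap: R_th = R_s‖R_g = (2220 × 270)/2490 = 241 Ω.

V_th = 3.08 V, R_th = 241 Ω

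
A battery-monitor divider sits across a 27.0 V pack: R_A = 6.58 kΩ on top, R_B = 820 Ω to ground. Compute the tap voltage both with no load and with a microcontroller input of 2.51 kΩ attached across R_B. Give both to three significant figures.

Unloaded: 2.99 V; loaded: 2.32 V

Open-circuit: V = 27.0 × 820/(6580 + 820) = 2.99 V.
With the load, R_B becomes R_B‖R_L = 618.1 Ω, so V = 27.0 × 618.1/7198 = 2.32 V.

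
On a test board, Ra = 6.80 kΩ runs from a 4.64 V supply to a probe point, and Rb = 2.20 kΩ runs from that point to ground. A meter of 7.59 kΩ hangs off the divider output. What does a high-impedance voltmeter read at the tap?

V_out ≈ 0.930 V

The load sits in parallel with Rb: Rb‖R_L = (2.20 × 7.59) / (2.20 + 7.59) = 1.706 kΩ.
V_out = 4.64 × 1.706 / (6.80 + 1.706) = 4.64 × 1.706/8.506 = 0.930 V.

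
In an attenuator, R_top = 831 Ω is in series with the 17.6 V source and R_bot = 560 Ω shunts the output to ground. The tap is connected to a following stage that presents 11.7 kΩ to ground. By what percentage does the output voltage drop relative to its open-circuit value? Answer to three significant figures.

2.78 %

The divider's output (Thévenin) resistance is R_top‖R_bot = 334.6 Ω.
Fractional drop under load = R_th/(R_th + R_L) = 334.6 / (334.6 + 11700) = 0.02780.
So the output falls by 2.78 %.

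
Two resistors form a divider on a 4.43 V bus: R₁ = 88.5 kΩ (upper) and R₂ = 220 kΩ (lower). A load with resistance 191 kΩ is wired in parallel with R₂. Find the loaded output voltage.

The load sits in parallel with R₂: R₂‖R_L = (220 × 191) / (220 + 191) = 102.2 kΩ.
V_out = 4.43 × 102.2 / (88.5 + 102.2) = 4.43 × 102.2/190.7 = 2.37 V.
(Unloaded it would have been 3.16 V.)

V_out ≈ 2.37 V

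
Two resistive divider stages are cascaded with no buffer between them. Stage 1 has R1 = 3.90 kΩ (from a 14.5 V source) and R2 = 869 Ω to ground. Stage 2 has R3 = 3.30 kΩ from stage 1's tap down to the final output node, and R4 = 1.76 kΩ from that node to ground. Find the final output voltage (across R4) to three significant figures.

V_out ≈ 0.806 V

Stage 2 presents R3+R4 = 5060 Ω as a load on stage 1's tap.
Stage 1's lower leg becomes R2‖(R3+R4) = 741.6 Ω, so V_mid = 14.5 × 741.6/4642 = 2.317 V.
Stage 2 is itself unloaded: V_out = V_mid × R4/(R3+R4) = 2.317 × 1760/5060 = 0.806 V.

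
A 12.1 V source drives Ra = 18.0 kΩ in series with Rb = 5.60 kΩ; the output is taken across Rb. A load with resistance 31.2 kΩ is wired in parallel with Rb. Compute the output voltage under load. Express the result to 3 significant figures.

The load sits in parallel with Rb: Rb‖R_L = (5.60 × 31.2) / (5.60 + 31.2) = 4.748 kΩ.
V_out = 12.1 × 4.748 / (18.0 + 4.748) = 12.1 × 4.748/22.75 = 2.53 V.

V_out ≈ 2.53 V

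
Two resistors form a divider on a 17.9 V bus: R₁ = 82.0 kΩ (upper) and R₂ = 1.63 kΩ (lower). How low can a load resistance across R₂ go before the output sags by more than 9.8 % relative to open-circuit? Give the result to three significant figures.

Output resistance R_th = R₁‖R₂ = (82.0 × 1.63)/83.63 = 1.598 kΩ.
The fractional drop is R_th/(R_th + R_L); requiring this ≤ 0.0980 gives R_L ≥ R_th(1/0.0980 − 1) = 1.598 × 9.204 = 14.7 kΩ.

R_L(min) ≈ 14.7 kΩ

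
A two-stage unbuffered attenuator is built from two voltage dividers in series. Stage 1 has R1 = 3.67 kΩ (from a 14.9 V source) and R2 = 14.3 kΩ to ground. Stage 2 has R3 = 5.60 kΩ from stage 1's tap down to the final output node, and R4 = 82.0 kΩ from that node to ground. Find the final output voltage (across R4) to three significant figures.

V_out ≈ 10.7 V

Stage 2 presents R3+R4 = 87.60 kΩ as a load on stage 1's tap.
Stage 1's lower leg becomes R2‖(R3+R4) = 12.29 kΩ, so V_mid = 14.9 × 12.29/15.96 = 11.47 V.
Stage 2 is itself unloaded: V_out = V_mid × R4/(R3+R4) = 11.47 × 82.0/87.60 = 10.7 V.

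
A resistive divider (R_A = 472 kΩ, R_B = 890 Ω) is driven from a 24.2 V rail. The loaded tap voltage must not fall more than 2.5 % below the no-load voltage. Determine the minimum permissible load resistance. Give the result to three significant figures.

R_L(min) ≈ 34.6 kΩ

Output resistance R_th = R_A‖R_B = (472000 × 890)/472900 = 888.3 Ω.
The fractional drop is R_th/(R_th + R_L); requiring this ≤ 0.0250 gives R_L ≥ R_th(1/0.0250 − 1) = 888.3 × 39.00 = 34.6 kΩ.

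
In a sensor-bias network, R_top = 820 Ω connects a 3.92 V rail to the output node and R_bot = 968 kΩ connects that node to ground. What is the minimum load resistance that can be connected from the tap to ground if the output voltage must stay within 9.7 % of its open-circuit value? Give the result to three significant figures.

R_L(min) ≈ 7.63 kΩ

Output resistance R_th = R_top‖R_bot = (820 × 968000)/968800 = 819.3 Ω.
The fractional drop is R_th/(R_th + R_L); requiring this ≤ 0.0970 gives R_L ≥ R_th(1/0.0970 − 1) = 819.3 × 9.309 = 7.63 kΩ.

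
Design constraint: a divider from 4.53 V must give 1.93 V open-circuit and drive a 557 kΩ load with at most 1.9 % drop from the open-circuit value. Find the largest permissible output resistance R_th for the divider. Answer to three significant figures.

R_th ≤ 10.8 kΩ

Loading drop = R_th/(R_th + R_L) ≤ 0.0190, so R_th ≤ R_L · ε/(1−ε) = 557 kΩ × 0.0190/0.9810 = 10.8 kΩ.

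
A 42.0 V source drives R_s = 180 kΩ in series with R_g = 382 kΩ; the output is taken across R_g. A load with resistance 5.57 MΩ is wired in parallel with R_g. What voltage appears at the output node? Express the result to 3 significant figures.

The load sits in parallel with R_g: R_g‖R_L = (382 × 5570) / (382 + 5570) = 357.5 kΩ.
V_out = 42.0 × 357.5 / (180 + 357.5) = 42.0 × 357.5/537.5 = 27.9 V.
(Unloaded it would have been 28.5 V.)

V_out ≈ 27.9 V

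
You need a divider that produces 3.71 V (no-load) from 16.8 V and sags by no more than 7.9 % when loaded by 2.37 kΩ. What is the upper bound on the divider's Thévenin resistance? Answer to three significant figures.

Loading drop = R_th/(R_th + R_L) ≤ 0.0790, so R_th ≤ R_L · ε/(1−ε) = 2.37 kΩ × 0.0790/0.9210 = 203 Ω.

R_th ≤ 203 Ω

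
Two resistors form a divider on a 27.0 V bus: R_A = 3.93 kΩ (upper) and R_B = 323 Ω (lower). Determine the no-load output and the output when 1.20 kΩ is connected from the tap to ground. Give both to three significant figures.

Unloaded: 2.05 V; loaded: 1.64 V

Open-circuit: V = 27.0 × 323/(3930 + 323) = 2.05 V.
With the load, R_B becomes R_B‖R_L = 254.5 Ω, so V = 27.0 × 254.5/4184 = 1.64 V.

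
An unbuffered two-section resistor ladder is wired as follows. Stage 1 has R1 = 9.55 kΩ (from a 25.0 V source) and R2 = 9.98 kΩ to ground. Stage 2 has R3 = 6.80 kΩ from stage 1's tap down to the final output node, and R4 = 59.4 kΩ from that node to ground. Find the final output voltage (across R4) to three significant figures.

V_out ≈ 10.7 V

Stage 2 presents R3+R4 = 66.20 kΩ as a load on stage 1's tap.
Stage 1's lower leg becomes R2‖(R3+R4) = 8.673 kΩ, so V_mid = 25.0 × 8.673/18.22 = 11.90 V.
Stage 2 is itself unloaded: V_out = V_mid × R4/(R3+R4) = 11.90 × 59.4/66.20 = 10.7 V.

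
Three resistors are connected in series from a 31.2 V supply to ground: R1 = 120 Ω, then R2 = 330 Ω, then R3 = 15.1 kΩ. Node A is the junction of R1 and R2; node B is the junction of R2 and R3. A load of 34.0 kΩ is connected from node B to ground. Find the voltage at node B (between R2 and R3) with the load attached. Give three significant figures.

At node B, R3 is in parallel with the load: R3‖R_L = 10460 Ω.
Below node A the resistance is R2 + (R3‖R_L) = 10790 Ω, so V_A = 31.2 × 10790/10910 = 30.86 V.
Then V_B = V_A × (R3‖R_L)/(R2 + R3‖R_L) = 30.86 × 10460/10790 = 29.9 V.

V ≈ 29.9 V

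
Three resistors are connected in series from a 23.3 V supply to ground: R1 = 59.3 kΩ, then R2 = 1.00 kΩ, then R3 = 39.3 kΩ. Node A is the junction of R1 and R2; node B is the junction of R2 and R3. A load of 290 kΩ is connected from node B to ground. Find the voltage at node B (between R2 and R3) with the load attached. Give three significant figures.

V ≈ 8.50 V

At node B, R3 is in parallel with the load: R3‖R_L = 34.61 kΩ.
Below node A the resistance is R2 + (R3‖R_L) = 35.61 kΩ, so V_A = 23.3 × 35.61/94.91 = 8.742 V.
Then V_B = V_A × (R3‖R_L)/(R2 + R3‖R_L) = 8.742 × 34.61/35.61 = 8.50 V.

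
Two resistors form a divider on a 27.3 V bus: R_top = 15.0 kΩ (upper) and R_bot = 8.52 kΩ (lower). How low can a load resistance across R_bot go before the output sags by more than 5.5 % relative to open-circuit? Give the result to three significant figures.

R_L(min) ≈ 93.4 kΩ

Output resistance R_th = R_top‖R_bot = (15.0 × 8.52)/23.52 = 5.434 kΩ.
The fractional drop is R_th/(R_th + R_L); requiring this ≤ 0.0550 gives R_L ≥ R_th(1/0.0550 − 1) = 5.434 × 17.18 = 93.4 kΩ.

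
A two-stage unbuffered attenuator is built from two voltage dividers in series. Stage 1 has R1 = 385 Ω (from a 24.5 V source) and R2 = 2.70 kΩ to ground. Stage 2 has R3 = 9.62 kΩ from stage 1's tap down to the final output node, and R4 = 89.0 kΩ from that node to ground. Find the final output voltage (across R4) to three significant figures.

V_out ≈ 19.3 V

Stage 2 presents R3+R4 = 98620 Ω as a load on stage 1's tap.
Stage 1's lower leg becomes R2‖(R3+R4) = 2628 Ω, so V_mid = 24.5 × 2628/3013 = 21.37 V.
Stage 2 is itself unloaded: V_out = V_mid × R4/(R3+R4) = 21.37 × 89000/98620 = 19.3 V.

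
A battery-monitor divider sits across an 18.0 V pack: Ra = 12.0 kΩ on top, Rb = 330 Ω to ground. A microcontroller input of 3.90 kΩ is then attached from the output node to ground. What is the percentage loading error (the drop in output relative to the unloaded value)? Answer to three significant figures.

The divider's output (Thévenin) resistance is Ra‖Rb = 321.2 Ω.
Fractional drop under load = R_th/(R_th + R_L) = 321.2 / (321.2 + 3900) = 0.07609.
So the output falls by 7.61 %.

7.61 %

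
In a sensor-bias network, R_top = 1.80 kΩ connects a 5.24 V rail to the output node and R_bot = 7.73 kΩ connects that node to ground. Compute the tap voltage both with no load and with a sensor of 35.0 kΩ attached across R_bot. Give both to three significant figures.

Open-circuit: V = 5.24 × 7.73/(1.80 + 7.73) = 4.25 V.
With the load, R_bot becomes R_bot‖R_L = 6.332 kΩ, so V = 5.24 × 6.332/8.132 = 4.08 V.

Unloaded: 4.25 V; loaded: 4.08 V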